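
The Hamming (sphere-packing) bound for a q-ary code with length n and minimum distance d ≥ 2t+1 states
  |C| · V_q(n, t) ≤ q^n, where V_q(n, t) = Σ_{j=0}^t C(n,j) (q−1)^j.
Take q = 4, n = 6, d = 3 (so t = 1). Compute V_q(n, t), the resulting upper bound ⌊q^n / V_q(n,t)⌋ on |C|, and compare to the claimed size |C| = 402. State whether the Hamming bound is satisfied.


V_q(n, t) = 19, q^n = 4096, Hamming bound = 215, |C| = 402 > bound (violated).

Step 1: Compute V_q(n, t) = Σ_{j=0}^1 C(n, j) (q−1)^j.
  j = 0: C(6,0)·(3)^0 = 1·1 = 1.
  j = 1: C(6,1)·(3)^1 = 6·3 = 18.
  V_q(n, t) = 1 + 18 = 19.
Step 2: q^n = 4^6 = 4096.
Step 3: Hamming bound ⌊q^n / V_q(n,t)⌋ = ⌊4096/19⌋ = 215.
Step 4: Compare |C| = 402 to 215: violated.
The claimed |C| lies above the Hamming bound, so no 4-ary code of length 6 with d ≥ 3 can have 402 codewords.


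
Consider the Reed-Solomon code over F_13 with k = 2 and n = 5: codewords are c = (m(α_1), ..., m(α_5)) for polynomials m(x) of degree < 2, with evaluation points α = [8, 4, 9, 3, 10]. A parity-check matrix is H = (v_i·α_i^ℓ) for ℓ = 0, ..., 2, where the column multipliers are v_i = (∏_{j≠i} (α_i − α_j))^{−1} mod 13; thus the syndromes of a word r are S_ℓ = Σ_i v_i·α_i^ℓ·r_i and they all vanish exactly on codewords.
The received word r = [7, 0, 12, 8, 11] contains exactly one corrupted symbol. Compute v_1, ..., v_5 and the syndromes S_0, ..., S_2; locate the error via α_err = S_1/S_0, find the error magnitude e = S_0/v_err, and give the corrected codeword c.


S = (12, 3, 4), error at position 5, error magnitude e = 7, c = [7, 0, 12, 8, 4].

Step 1: column multipliers v_i = (∏_{j≠i}(α_i − α_j))^{−1} mod 13.
  i = 1 (α = 8): (8−4)(8−9)(8−3)(8−10) = 4·(−1)·5·(−2) = 40 ≡ 1, so v_1 = 1^{−1} = 1 (mod 13).
  i = 2 (α = 4): (4−8)(4−9)(4−3)(4−10) = (−4)·(−5)·1·(−6) = −120 ≡ 10, so v_2 = 10^{−1} = 4 (mod 13).
  i = 3 (α = 9): (9−8)(9−4)(9−3)(9−10) = 1·5·6·(−1) = −30 ≡ 9, so v_3 = 9^{−1} = 3 (mod 13).
  i = 4 (α = 3): (3−8)(3−4)(3−9)(3−10) = (−5)·(−1)·(−6)·(−7) = 210 ≡ 2, so v_4 = 2^{−1} = 7 (mod 13).
  i = 5 (α = 10): (10−8)(10−4)(10−9)(10−3) = 2·6·1·7 = 84 ≡ 6, so v_5 = 6^{−1} = 11 (mod 13).
  v = [1, 4, 3, 7, 11].
Step 2: syndromes of r = [7, 0, 12, 8, 11] (all sums mod 13).
  S_0 = Σ v_i r_i = 1·7 + 4·0 + 3·12 + 7·8 + 11·11 = 220 ≡ 12.
  S_1 = Σ v_i α_i r_i = 1·8·7 + 4·4·0 + 3·9·12 + 7·3·8 + 11·10·11 = 1758 ≡ 3.
  α_i^2 mod 13 = [12, 3, 3, 9, 9].
  S_2 = Σ v_i α_i^2 r_i = 1·12·7 + 4·3·0 + 3·3·12 + 7·9·8 + 11·9·11 = 1785 ≡ 4.
  S = (12, 3, 4) ≠ 0, so r is not a codeword (an error is present).
Step 3: locate the error. For a single error e at position i, S_ℓ = v_i·e·α_i^ℓ, so α_err = S_1/S_0.
  S_0^{−1} = 12^{−1} = 12 (mod 13), so α_err = 3·12 = 36 ≡ 10 = α_5. Error position i = 5.
  Consistency check: S_2/S_1 = 4·9 = 36 ≡ 10 = α_err ✓ (single-error assumption holds).
Step 4: error magnitude e = S_0/v_5 = S_0·∏_{j≠5}(α_5 − α_j) = 12·6 = 72 ≡ 7 (mod 13).
Step 5: correct position 5: c_5 = r_5 − e = 11 − 7 ≡ 4 (mod 13). Hence c = [7, 0, 12, 8, 4].
  Check: interpolating c through the α_i gives m(x) = 6 + 5·x (degree < 2) with m(α_i) = c_i for every i, so c is indeed a codeword.


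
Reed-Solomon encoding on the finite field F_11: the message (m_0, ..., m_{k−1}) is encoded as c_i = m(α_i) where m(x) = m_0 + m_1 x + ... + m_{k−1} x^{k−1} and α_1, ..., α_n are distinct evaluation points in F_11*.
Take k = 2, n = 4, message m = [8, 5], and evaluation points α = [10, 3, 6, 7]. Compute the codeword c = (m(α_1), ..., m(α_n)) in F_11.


c = [3, 1, 5, 10]

Message polynomial: m(x) = 8 + 5·x (mod 11).
For each evaluation point α_i, compute m(α_i) mod 11:
  α_1 = 10: Horner steps 5 → 3, so m(10) = 3.
  α_2 = 3: Horner steps 5 → 1, so m(3) = 1.
  α_3 = 6: Horner steps 5 → 5, so m(6) = 5.
  α_4 = 7: Horner steps 5 → 10, so m(7) = 10.
Codeword c = [3, 1, 5, 10] ∈ F_11^4.


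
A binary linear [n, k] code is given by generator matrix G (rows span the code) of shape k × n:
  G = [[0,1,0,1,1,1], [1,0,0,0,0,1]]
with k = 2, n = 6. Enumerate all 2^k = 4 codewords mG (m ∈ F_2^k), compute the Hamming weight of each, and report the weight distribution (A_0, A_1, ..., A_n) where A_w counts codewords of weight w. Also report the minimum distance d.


Weight distribution: A_0 = 1, A_2 = 1, A_4 = 2. Minimum distance d = 2.

Enumerate all 2^2 = 4 messages m ∈ F_2^2.
For each, compute codeword c = mG in F_2^6, then tally its weight.
  m = 00 → c = 000000, weight = 0.
  m = 10 → c = 010111, weight = 4.
  m = 01 → c = 100001, weight = 2.
  m = 11 → c = 110110, weight = 4.
Tally weights:
  weight 0: 1 codewords.
  weight 2: 1 codewords.
  weight 4: 2 codewords.
Minimum distance d = smallest w > 0 with A_w > 0 = 2.
Sanity: Σ A_w = 4 = 2^2 = 4 ✓.


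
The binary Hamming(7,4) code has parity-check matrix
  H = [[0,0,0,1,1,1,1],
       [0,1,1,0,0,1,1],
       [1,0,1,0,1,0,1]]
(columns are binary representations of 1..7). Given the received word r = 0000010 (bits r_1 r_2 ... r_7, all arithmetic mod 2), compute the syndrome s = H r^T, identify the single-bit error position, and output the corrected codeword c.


s = (1, 1, 0)^T, error position = 6, corrected codeword c = 0000000

Compute s = H r^T mod 2 one row at a time:
  s_1 = 0 + 0 + 1 + 0 = 1 ≡ 1 (mod 2).
  s_2 = 0 + 0 + 1 + 0 = 1 ≡ 1 (mod 2).
  s_3 = 0 + 0 + 0 + 0 = 0 ≡ 0 (mod 2).
s = (1, 1, 0)^T — this equals column 6 of H (binary 110), so error is at position 6.
Correct: flip bit 6 of r = 0000010 to get c = 0000000.


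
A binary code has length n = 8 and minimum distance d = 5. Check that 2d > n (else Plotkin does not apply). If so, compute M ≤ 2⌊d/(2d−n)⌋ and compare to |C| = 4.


Plotkin bound M ≤ 4; given |C| = 4 ≤ bound (satisfied).

Check applicability: 2d = 10, n = 8.
2d − n = 2 > 0, so Plotkin applies.
Compute d/(2d−n) = 5/2 ≈ 2.5000.
⌊d/(2d−n)⌋ = 2.
Plotkin bound: M ≤ 2·2 = 4.
Given |C| = 4, check: satisfied.
This |C| is at the Plotkin bound.


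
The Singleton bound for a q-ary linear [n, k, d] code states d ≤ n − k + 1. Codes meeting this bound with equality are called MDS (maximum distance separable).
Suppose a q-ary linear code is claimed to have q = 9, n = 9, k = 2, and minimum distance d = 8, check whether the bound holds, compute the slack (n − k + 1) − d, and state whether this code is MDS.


Singleton RHS = n − k + 1 = 8, slack = 0, bound satisfied, MDS.

Singleton bound: d ≤ n − k + 1.
Here n = 9, k = 2, so n − k + 1 = 8.
Given d = 8, check d ≤ 8: YES.
Slack = (n − k + 1) − d = 0.
The code is MDS (slack = 0).
Description: the claimed parameters are [9, 2, 8]_9; such a code would be MDS (meets Singleton bound).


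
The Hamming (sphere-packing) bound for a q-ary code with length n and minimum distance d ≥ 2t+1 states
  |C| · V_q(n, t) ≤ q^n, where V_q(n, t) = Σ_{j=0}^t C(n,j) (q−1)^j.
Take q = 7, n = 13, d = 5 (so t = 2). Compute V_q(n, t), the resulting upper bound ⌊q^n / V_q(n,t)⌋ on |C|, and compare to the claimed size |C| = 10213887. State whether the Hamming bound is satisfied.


V_q(n, t) = 2887, q^n = 96889010407, Hamming bound = 33560446, |C| = 10213887 ≤ bound (satisfied).

Step 1: Compute V_q(n, t) = Σ_{j=0}^2 C(n, j) (q−1)^j.
  j = 0: C(13,0)·(6)^0 = 1·1 = 1.
  j = 1: C(13,1)·(6)^1 = 13·6 = 78.
  j = 2: C(13,2)·(6)^2 = 78·36 = 2808.
  V_q(n, t) = 1 + 78 + 2808 = 2887.
Step 2: q^n = 7^13 = 96889010407.
Step 3: Hamming bound ⌊q^n / V_q(n,t)⌋ = ⌊96889010407/2887⌋ = 33560446.
Step 4: Compare |C| = 10213887 to 33560446: satisfied.
The claimed |C| lies below the Hamming bound.


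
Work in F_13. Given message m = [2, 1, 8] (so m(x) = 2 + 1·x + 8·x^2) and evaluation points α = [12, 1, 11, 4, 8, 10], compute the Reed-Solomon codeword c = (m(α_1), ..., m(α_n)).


c = [9, 11, 6, 4, 2, 6]

Message polynomial: m(x) = 2 + 1·x + 8·x^2 (mod 13).
For each evaluation point α_i, compute m(α_i) mod 13:
  α_1 = 12: Horner steps 8 → 6 → 9, so m(12) = 9.
  α_2 = 1: Horner steps 8 → 9 → 11, so m(1) = 11.
  α_3 = 11: Horner steps 8 → 11 → 6, so m(11) = 6.
  α_4 = 4: Horner steps 8 → 7 → 4, so m(4) = 4.
  α_5 = 8: Horner steps 8 → 0 → 2, so m(8) = 2.
  α_6 = 10: Horner steps 8 → 3 → 6, so m(10) = 6.
Codeword c = [9, 11, 6, 4, 2, 6] ∈ F_13^6.


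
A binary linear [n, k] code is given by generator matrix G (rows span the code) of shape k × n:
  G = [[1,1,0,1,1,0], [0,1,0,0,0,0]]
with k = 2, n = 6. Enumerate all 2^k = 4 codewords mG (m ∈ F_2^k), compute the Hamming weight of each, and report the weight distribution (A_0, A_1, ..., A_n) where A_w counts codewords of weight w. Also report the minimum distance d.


Weight distribution: A_0 = 1, A_1 = 1, A_3 = 1, A_4 = 1. Minimum distance d = 1.

Enumerate all 2^2 = 4 messages m ∈ F_2^2.
For each, compute codeword c = mG in F_2^6, then tally its weight.
  m = 00 → c = 000000, weight = 0.
  m = 10 → c = 110110, weight = 4.
  m = 01 → c = 010000, weight = 1.
  m = 11 → c = 100110, weight = 3.
Tally weights:
  weight 0: 1 codewords.
  weight 1: 1 codewords.
  weight 3: 1 codewords.
  weight 4: 1 codewords.
Minimum distance d = smallest w > 0 with A_w > 0 = 1.
Sanity: Σ A_w = 4 = 2^2 = 4 ✓.


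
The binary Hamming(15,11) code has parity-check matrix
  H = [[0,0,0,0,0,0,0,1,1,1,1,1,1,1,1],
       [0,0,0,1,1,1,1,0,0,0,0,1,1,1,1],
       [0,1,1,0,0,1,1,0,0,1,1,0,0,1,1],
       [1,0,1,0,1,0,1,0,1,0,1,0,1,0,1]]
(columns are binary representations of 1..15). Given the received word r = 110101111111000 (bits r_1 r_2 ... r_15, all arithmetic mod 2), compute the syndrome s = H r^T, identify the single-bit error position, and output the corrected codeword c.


s = (1, 0, 1, 0)^T, error position = 10, corrected codeword c = 110101111011000

Compute s = H r^T mod 2 one row at a time:
  s_1 = 1 + 1 + 1 + 1 + 1 + 0 + 0 + 0 = 5 ≡ 1 (mod 2).
  s_2 = 1 + 0 + 1 + 1 + 1 + 0 + 0 + 0 = 4 ≡ 0 (mod 2).
  s_3 = 1 + 0 + 1 + 1 + 1 + 1 + 0 + 0 = 5 ≡ 1 (mod 2).
  s_4 = 1 + 0 + 0 + 1 + 1 + 1 + 0 + 0 = 4 ≡ 0 (mod 2).
s = (1, 0, 1, 0)^T — this equals column 10 of H (binary 1010), so error is at position 10.
Correct: flip bit 10 of r = 110101111111000 to get c = 110101111011000.


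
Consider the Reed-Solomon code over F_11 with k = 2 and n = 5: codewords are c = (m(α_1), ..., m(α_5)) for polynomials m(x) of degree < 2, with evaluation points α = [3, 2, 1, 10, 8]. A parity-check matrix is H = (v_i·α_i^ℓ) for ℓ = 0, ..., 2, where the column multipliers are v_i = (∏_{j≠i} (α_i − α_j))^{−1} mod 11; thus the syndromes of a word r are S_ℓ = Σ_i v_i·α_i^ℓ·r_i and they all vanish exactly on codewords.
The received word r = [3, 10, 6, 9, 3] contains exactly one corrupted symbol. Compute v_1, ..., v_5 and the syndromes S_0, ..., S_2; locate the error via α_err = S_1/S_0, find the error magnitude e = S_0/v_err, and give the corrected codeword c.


S = (10, 3, 2), error at position 5, error magnitude e = 2, c = [3, 10, 6, 9, 1].

Step 1: column multipliers v_i = (∏_{j≠i}(α_i − α_j))^{−1} mod 11.
  i = 1 (α = 3): (3−2)(3−1)(3−10)(3−8) = 1·2·(−7)·(−5) = 70 ≡ 4, so v_1 = 4^{−1} = 3 (mod 11).
  i = 2 (α = 2): (2−3)(2−1)(2−10)(2−8) = (−1)·1·(−8)·(−6) = −48 ≡ 7, so v_2 = 7^{−1} = 8 (mod 11).
  i = 3 (α = 1): (1−3)(1−2)(1−10)(1−8) = (−2)·(−1)·(−9)·(−7) = 126 ≡ 5, so v_3 = 5^{−1} = 9 (mod 11).
  i = 4 (α = 10): (10−3)(10−2)(10−1)(10−8) = 7·8·9·2 = 1008 ≡ 7, so v_4 = 7^{−1} = 8 (mod 11).
  i = 5 (α = 8): (8−3)(8−2)(8−1)(8−10) = 5·6·7·(−2) = −420 ≡ 9, so v_5 = 9^{−1} = 5 (mod 11).
  v = [3, 8, 9, 8, 5].
Step 2: syndromes of r = [3, 10, 6, 9, 3] (all sums mod 11).
  S_0 = Σ v_i r_i = 3·3 + 8·10 + 9·6 + 8·9 + 5·3 = 230 ≡ 10.
  S_1 = Σ v_i α_i r_i = 3·3·3 + 8·2·10 + 9·1·6 + 8·10·9 + 5·8·3 = 1081 ≡ 3.
  α_i^2 mod 11 = [9, 4, 1, 1, 9].
  S_2 = Σ v_i α_i^2 r_i = 3·9·3 + 8·4·10 + 9·1·6 + 8·1·9 + 5·9·3 = 662 ≡ 2.
  S = (10, 3, 2) ≠ 0, so r is not a codeword (an error is present).
Step 3: locate the error. For a single error e at position i, S_ℓ = v_i·e·α_i^ℓ, so α_err = S_1/S_0.
  S_0^{−1} = 10^{−1} = 10 (mod 11), so α_err = 3·10 = 30 ≡ 8 = α_5. Error position i = 5.
  Consistency check: S_2/S_1 = 2·4 = 8 ≡ 8 = α_err ✓ (single-error assumption holds).
Step 4: error magnitude e = S_0/v_5 = S_0·∏_{j≠5}(α_5 − α_j) = 10·9 = 90 ≡ 2 (mod 11).
Step 5: correct position 5: c_5 = r_5 − e = 3 − 2 ≡ 1 (mod 11). Hence c = [3, 10, 6, 9, 1].
  Check: interpolating c through the α_i gives m(x) = 2 + 4·x (degree < 2) with m(α_i) = c_i for every i, so c is indeed a codeword.


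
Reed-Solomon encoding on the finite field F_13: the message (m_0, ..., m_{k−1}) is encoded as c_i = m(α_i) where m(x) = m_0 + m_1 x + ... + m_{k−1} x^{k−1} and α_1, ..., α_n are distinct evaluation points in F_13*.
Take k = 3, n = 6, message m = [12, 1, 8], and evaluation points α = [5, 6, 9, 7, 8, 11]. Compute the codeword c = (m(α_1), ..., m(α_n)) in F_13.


c = [9, 7, 6, 8, 12, 3]

Message polynomial: m(x) = 12 + 1·x + 8·x^2 (mod 13).
For each evaluation point α_i, compute m(α_i) mod 13:
  α_1 = 5: Horner steps 8 → 2 → 9, so m(5) = 9.
  α_2 = 6: Horner steps 8 → 10 → 7, so m(6) = 7.
  α_3 = 9: Horner steps 8 → 8 → 6, so m(9) = 6.
  α_4 = 7: Horner steps 8 → 5 → 8, so m(7) = 8.
  α_5 = 8: Horner steps 8 → 0 → 12, so m(8) = 12.
  α_6 = 11: Horner steps 8 → 11 → 3, so m(11) = 3.
Codeword c = [9, 7, 6, 8, 12, 3] ∈ F_13^6.


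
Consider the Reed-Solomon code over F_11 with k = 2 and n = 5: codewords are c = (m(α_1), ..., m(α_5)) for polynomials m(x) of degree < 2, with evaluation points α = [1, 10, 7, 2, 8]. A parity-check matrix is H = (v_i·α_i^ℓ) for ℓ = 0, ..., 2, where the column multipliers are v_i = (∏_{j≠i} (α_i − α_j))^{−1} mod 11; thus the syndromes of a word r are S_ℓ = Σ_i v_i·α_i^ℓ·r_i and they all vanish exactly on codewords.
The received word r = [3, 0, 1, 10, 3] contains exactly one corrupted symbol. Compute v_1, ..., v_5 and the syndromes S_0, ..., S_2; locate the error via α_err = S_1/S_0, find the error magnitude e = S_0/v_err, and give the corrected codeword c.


S = (7, 1, 8), error at position 5, error magnitude e = 6, c = [3, 0, 1, 10, 8].

Step 1: column multipliers v_i = (∏_{j≠i}(α_i − α_j))^{−1} mod 11.
  i = 1 (α = 1): (1−10)(1−7)(1−2)(1−8) = (−9)·(−6)·(−1)·(−7) = 378 ≡ 4, so v_1 = 4^{−1} = 3 (mod 11).
  i = 2 (α = 10): (10−1)(10−7)(10−2)(10−8) = 9·3·8·2 = 432 ≡ 3, so v_2 = 3^{−1} = 4 (mod 11).
  i = 3 (α = 7): (7−1)(7−10)(7−2)(7−8) = 6·(−3)·5·(−1) = 90 ≡ 2, so v_3 = 2^{−1} = 6 (mod 11).
  i = 4 (α = 2): (2−1)(2−10)(2−7)(2−8) = 1·(−8)·(−5)·(−6) = −240 ≡ 2, so v_4 = 2^{−1} = 6 (mod 11).
  i = 5 (α = 8): (8−1)(8−10)(8−7)(8−2) = 7·(−2)·1·6 = −84 ≡ 4, so v_5 = 4^{−1} = 3 (mod 11).
  v = [3, 4, 6, 6, 3].
Step 2: syndromes of r = [3, 0, 1, 10, 3] (all sums mod 11).
  S_0 = Σ v_i r_i = 3·3 + 4·0 + 6·1 + 6·10 + 3·3 = 84 ≡ 7.
  S_1 = Σ v_i α_i r_i = 3·1·3 + 4·10·0 + 6·7·1 + 6·2·10 + 3·8·3 = 243 ≡ 1.
  α_i^2 mod 11 = [1, 1, 5, 4, 9].
  S_2 = Σ v_i α_i^2 r_i = 3·1·3 + 4·1·0 + 6·5·1 + 6·4·10 + 3·9·3 = 360 ≡ 8.
  S = (7, 1, 8) ≠ 0, so r is not a codeword (an error is present).
Step 3: locate the error. For a single error e at position i, S_ℓ = v_i·e·α_i^ℓ, so α_err = S_1/S_0.
  S_0^{−1} = 7^{−1} = 8 (mod 11), so α_err = 1·8 = 8 ≡ 8 = α_5. Error position i = 5.
  Consistency check: S_2/S_1 = 8·1 = 8 ≡ 8 = α_err ✓ (single-error assumption holds).
Step 4: error magnitude e = S_0/v_5 = S_0·∏_{j≠5}(α_5 − α_j) = 7·4 = 28 ≡ 6 (mod 11).
Step 5: correct position 5: c_5 = r_5 − e = 3 − 6 ≡ 8 (mod 11). Hence c = [3, 0, 1, 10, 8].
  Check: interpolating c through the α_i gives m(x) = 7 + 7·x (degree < 2) with m(α_i) = c_i for every i, so c is indeed a codeword.


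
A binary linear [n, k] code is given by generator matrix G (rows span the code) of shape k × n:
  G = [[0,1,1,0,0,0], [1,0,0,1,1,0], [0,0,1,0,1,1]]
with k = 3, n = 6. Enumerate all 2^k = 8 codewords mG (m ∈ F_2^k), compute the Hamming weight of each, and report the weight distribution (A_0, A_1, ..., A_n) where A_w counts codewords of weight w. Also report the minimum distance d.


Weight distribution: A_0 = 1, A_2 = 1, A_3 = 3, A_4 = 2, A_5 = 1. Minimum distance d = 2.

Enumerate all 2^3 = 8 messages m ∈ F_2^3.
For each, compute codeword c = mG in F_2^6, then tally its weight.
  m = 000 → c = 000000, weight = 0.
  m = 100 → c = 011000, weight = 2.
  m = 010 → c = 100110, weight = 3.
  m = 110 → c = 111110, weight = 5.
  m = 001 → c = 001011, weight = 3.
  m = 101 → c = 010011, weight = 3.
  m = 011 → c = 101101, weight = 4.
  m = 111 → c = 110101, weight = 4.
Tally weights:
  weight 0: 1 codewords.
  weight 2: 1 codewords.
  weight 3: 3 codewords.
  weight 4: 2 codewords.
  weight 5: 1 codewords.
Minimum distance d = smallest w > 0 with A_w > 0 = 2.
Sanity: Σ A_w = 8 = 2^3 = 8 ✓.


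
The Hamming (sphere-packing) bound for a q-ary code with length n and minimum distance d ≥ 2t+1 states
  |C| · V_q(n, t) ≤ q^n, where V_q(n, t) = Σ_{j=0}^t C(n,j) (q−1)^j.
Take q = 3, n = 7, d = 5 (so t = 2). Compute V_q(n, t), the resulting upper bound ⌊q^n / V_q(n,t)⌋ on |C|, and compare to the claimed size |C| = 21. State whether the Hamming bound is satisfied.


V_q(n, t) = 99, q^n = 2187, Hamming bound = 22, |C| = 21 ≤ bound (satisfied).

Step 1: Compute V_q(n, t) = Σ_{j=0}^2 C(n, j) (q−1)^j.
  j = 0: C(7,0)·(2)^0 = 1·1 = 1.
  j = 1: C(7,1)·(2)^1 = 7·2 = 14.
  j = 2: C(7,2)·(2)^2 = 21·4 = 84.
  V_q(n, t) = 1 + 14 + 84 = 99.
Step 2: q^n = 3^7 = 2187.
Step 3: Hamming bound ⌊q^n / V_q(n,t)⌋ = ⌊2187/99⌋ = 22.
Step 4: Compare |C| = 21 to 22: satisfied.
The claimed |C| lies below the Hamming bound.


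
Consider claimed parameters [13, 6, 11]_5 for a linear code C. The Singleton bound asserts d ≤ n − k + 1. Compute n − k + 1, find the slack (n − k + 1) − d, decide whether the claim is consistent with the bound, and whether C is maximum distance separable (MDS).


Singleton RHS = n − k + 1 = 8, slack = -3, bound violated (no such code; not MDS).

Singleton bound: d ≤ n − k + 1.
Here n = 13, k = 6, so n − k + 1 = 8.
Given d = 11, check d ≤ 8: NO.
Slack = (n − k + 1) − d = -3.
The slack is negative: d = 11 exceeds n − k + 1 = 8 by 3, so the Singleton bound is violated and no linear [13, 6, 11]_5 code can exist. In particular it is not MDS (MDS requires d = n − k + 1 exactly).
Description: the claimed parameters are [13, 6, 11]_5; such a code would be impossible (violates the Singleton bound).


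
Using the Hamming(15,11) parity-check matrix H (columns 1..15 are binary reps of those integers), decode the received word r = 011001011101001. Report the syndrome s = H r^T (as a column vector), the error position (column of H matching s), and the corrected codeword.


s = (1, 1, 1, 1)^T, error position = 15, corrected codeword c = 011001011101000

Compute s = H r^T mod 2 one row at a time:
  s_1 = 1 + 1 + 1 + 0 + 1 + 0 + 0 + 1 = 5 ≡ 1 (mod 2).
  s_2 = 0 + 0 + 1 + 0 + 1 + 0 + 0 + 1 = 3 ≡ 1 (mod 2).
  s_3 = 1 + 1 + 1 + 0 + 1 + 0 + 0 + 1 = 5 ≡ 1 (mod 2).
  s_4 = 0 + 1 + 0 + 0 + 1 + 0 + 0 + 1 = 3 ≡ 1 (mod 2).
s = (1, 1, 1, 1)^T — this equals column 15 of H (binary 1111), so error is at position 15.
Correct: flip bit 15 of r = 011001011101001 to get c = 011001011101000.


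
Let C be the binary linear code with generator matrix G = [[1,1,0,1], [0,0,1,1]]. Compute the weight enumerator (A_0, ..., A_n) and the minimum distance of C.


Weight distribution: A_0 = 1, A_2 = 1, A_3 = 2. Minimum distance d = 2.

Enumerate all 2^2 = 4 messages m ∈ F_2^2.
For each, compute codeword c = mG in F_2^4, then tally its weight.
  m = 00 → c = 0000, weight = 0.
  m = 10 → c = 1101, weight = 3.
  m = 01 → c = 0011, weight = 2.
  m = 11 → c = 1110, weight = 3.
Tally weights:
  weight 0: 1 codewords.
  weight 2: 1 codewords.
  weight 3: 2 codewords.
Minimum distance d = smallest w > 0 with A_w > 0 = 2.
Sanity: Σ A_w = 4 = 2^2 = 4 ✓.


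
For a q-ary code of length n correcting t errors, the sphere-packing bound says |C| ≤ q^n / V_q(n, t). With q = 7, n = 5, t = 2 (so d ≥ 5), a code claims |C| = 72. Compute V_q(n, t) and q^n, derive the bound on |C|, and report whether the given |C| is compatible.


V_q(n, t) = 391, q^n = 16807, Hamming bound = 42, |C| = 72 > bound (violated).

Step 1: Compute V_q(n, t) = Σ_{j=0}^2 C(n, j) (q−1)^j.
  j = 0: C(5,0)·(6)^0 = 1·1 = 1.
  j = 1: C(5,1)·(6)^1 = 5·6 = 30.
  j = 2: C(5,2)·(6)^2 = 10·36 = 360.
  V_q(n, t) = 1 + 30 + 360 = 391.
Step 2: q^n = 7^5 = 16807.
Step 3: Hamming bound ⌊q^n / V_q(n,t)⌋ = ⌊16807/391⌋ = 42.
Step 4: Compare |C| = 72 to 42: violated.
The claimed |C| lies above the Hamming bound, so no 7-ary code of length 5 with d ≥ 5 can have 72 codewords.


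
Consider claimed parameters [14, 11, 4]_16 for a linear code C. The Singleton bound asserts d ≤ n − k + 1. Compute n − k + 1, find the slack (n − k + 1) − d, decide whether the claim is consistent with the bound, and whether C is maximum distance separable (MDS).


Singleton RHS = n − k + 1 = 4, slack = 0, bound satisfied, MDS.

Singleton bound: d ≤ n − k + 1.
Here n = 14, k = 11, so n − k + 1 = 4.
Given d = 4, check d ≤ 4: YES.
Slack = (n − k + 1) − d = 0.
The code is MDS (slack = 0).
Description: the claimed parameters are [14, 11, 4]_16; such a code would be MDS (meets Singleton bound).


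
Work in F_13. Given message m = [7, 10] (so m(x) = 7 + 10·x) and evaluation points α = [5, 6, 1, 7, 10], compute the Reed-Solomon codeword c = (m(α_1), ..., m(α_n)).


c = [5, 2, 4, 12, 3]

Message polynomial: m(x) = 7 + 10·x (mod 13).
For each evaluation point α_i, compute m(α_i) mod 13:
  α_1 = 5: Horner steps 10 → 5, so m(5) = 5.
  α_2 = 6: Horner steps 10 → 2, so m(6) = 2.
  α_3 = 1: Horner steps 10 → 4, so m(1) = 4.
  α_4 = 7: Horner steps 10 → 12, so m(7) = 12.
  α_5 = 10: Horner steps 10 → 3, so m(10) = 3.
Codeword c = [5, 2, 4, 12, 3] ∈ F_13^5.


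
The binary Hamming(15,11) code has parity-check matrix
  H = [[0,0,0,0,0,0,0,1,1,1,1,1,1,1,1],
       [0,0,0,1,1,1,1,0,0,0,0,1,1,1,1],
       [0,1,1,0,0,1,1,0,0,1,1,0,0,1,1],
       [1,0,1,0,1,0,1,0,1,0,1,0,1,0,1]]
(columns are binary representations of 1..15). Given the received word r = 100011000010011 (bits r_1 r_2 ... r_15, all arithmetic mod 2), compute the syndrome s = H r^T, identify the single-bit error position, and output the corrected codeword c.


s = (1, 0, 0, 0)^T, error position = 8, corrected codeword c = 100011010010011

Compute s = H r^T mod 2 one row at a time:
  s_1 = 0 + 0 + 0 + 1 + 0 + 0 + 1 + 1 = 3 ≡ 1 (mod 2).
  s_2 = 0 + 1 + 1 + 0 + 0 + 0 + 1 + 1 = 4 ≡ 0 (mod 2).
  s_3 = 0 + 0 + 1 + 0 + 0 + 1 + 1 + 1 = 4 ≡ 0 (mod 2).
  s_4 = 1 + 0 + 1 + 0 + 0 + 1 + 0 + 1 = 4 ≡ 0 (mod 2).
s = (1, 0, 0, 0)^T — this equals column 8 of H (binary 1000), so error is at position 8.
Correct: flip bit 8 of r = 100011000010011 to get c = 100011010010011.


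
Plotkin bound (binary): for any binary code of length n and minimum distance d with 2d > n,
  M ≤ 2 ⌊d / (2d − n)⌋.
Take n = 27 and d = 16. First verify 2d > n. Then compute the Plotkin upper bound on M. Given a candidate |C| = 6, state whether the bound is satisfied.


Plotkin bound M ≤ 6; given |C| = 6 ≤ bound (satisfied).

Check applicability: 2d = 32, n = 27.
2d − n = 5 > 0, so Plotkin applies.
Compute d/(2d−n) = 16/5 ≈ 3.2000.
⌊d/(2d−n)⌋ = 3.
Plotkin bound: M ≤ 2·3 = 6.
Given |C| = 6, check: satisfied.
This |C| is at the Plotkin bound.


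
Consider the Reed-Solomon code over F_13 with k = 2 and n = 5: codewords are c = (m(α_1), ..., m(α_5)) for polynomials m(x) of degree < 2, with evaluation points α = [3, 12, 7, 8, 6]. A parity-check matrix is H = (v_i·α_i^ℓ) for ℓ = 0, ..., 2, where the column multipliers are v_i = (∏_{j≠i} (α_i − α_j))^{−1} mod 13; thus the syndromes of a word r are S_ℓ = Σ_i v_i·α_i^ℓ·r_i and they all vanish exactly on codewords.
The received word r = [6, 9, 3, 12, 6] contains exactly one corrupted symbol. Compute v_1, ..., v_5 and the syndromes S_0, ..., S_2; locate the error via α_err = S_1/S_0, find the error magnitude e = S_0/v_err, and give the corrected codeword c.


S = (4, 11, 1), error at position 5, error magnitude e = 12, c = [6, 9, 3, 12, 7].

Step 1: column multipliers v_i = (∏_{j≠i}(α_i − α_j))^{−1} mod 13.
  i = 1 (α = 3): (3−12)(3−7)(3−8)(3−6) = (−9)·(−4)·(−5)·(−3) = 540 ≡ 7, so v_1 = 7^{−1} = 2 (mod 13).
  i = 2 (α = 12): (12−3)(12−7)(12−8)(12−6) = 9·5·4·6 = 1080 ≡ 1, so v_2 = 1^{−1} = 1 (mod 13).
  i = 3 (α = 7): (7−3)(7−12)(7−8)(7−6) = 4·(−5)·(−1)·1 = 20 ≡ 7, so v_3 = 7^{−1} = 2 (mod 13).
  i = 4 (α = 8): (8−3)(8−12)(8−7)(8−6) = 5·(−4)·1·2 = −40 ≡ 12, so v_4 = 12^{−1} = 12 (mod 13).
  i = 5 (α = 6): (6−3)(6−12)(6−7)(6−8) = 3·(−6)·(−1)·(−2) = −36 ≡ 3, so v_5 = 3^{−1} = 9 (mod 13).
  v = [2, 1, 2, 12, 9].
Step 2: syndromes of r = [6, 9, 3, 12, 6] (all sums mod 13).
  S_0 = Σ v_i r_i = 2·6 + 1·9 + 2·3 + 12·12 + 9·6 = 225 ≡ 4.
  S_1 = Σ v_i α_i r_i = 2·3·6 + 1·12·9 + 2·7·3 + 12·8·12 + 9·6·6 = 1662 ≡ 11.
  α_i^2 mod 13 = [9, 1, 10, 12, 10].
  S_2 = Σ v_i α_i^2 r_i = 2·9·6 + 1·1·9 + 2·10·3 + 12·12·12 + 9·10·6 = 2445 ≡ 1.
  S = (4, 11, 1) ≠ 0, so r is not a codeword (an error is present).
Step 3: locate the error. For a single error e at position i, S_ℓ = v_i·e·α_i^ℓ, so α_err = S_1/S_0.
  S_0^{−1} = 4^{−1} = 10 (mod 13), so α_err = 11·10 = 110 ≡ 6 = α_5. Error position i = 5.
  Consistency check: S_2/S_1 = 1·6 = 6 ≡ 6 = α_err ✓ (single-error assumption holds).
Step 4: error magnitude e = S_0/v_5 = S_0·∏_{j≠5}(α_5 − α_j) = 4·3 = 12 ≡ 12 (mod 13).
Step 5: correct position 5: c_5 = r_5 − e = 6 − 12 ≡ 7 (mod 13). Hence c = [6, 9, 3, 12, 7].
  Check: interpolating c through the α_i gives m(x) = 5 + 9·x (degree < 2) with m(α_i) = c_i for every i, so c is indeed a codeword.


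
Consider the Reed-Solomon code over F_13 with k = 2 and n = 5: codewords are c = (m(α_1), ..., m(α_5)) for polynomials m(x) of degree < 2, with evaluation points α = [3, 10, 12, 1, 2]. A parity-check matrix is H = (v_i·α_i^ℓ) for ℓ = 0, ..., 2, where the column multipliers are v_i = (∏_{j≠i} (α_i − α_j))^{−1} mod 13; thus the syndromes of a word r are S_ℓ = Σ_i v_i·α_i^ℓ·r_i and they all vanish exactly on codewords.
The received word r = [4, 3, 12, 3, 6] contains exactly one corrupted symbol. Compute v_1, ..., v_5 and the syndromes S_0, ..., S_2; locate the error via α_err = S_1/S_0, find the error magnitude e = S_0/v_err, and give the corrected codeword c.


S = (7, 7, 7), error at position 4, error magnitude e = 8, c = [4, 3, 12, 8, 6].

Step 1: column multipliers v_i = (∏_{j≠i}(α_i − α_j))^{−1} mod 13.
  i = 1 (α = 3): (3−10)(3−12)(3−1)(3−2) = (−7)·(−9)·2·1 = 126 ≡ 9, so v_1 = 9^{−1} = 3 (mod 13).
  i = 2 (α = 10): (10−3)(10−12)(10−1)(10−2) = 7·(−2)·9·8 = −1008 ≡ 6, so v_2 = 6^{−1} = 11 (mod 13).
  i = 3 (α = 12): (12−3)(12−10)(12−1)(12−2) = 9·2·11·10 = 1980 ≡ 4, so v_3 = 4^{−1} = 10 (mod 13).
  i = 4 (α = 1): (1−3)(1−10)(1−12)(1−2) = (−2)·(−9)·(−11)·(−1) = 198 ≡ 3, so v_4 = 3^{−1} = 9 (mod 13).
  i = 5 (α = 2): (2−3)(2−10)(2−12)(2−1) = (−1)·(−8)·(−10)·1 = −80 ≡ 11, so v_5 = 11^{−1} = 6 (mod 13).
  v = [3, 11, 10, 9, 6].
Step 2: syndromes of r = [4, 3, 12, 3, 6] (all sums mod 13).
  S_0 = Σ v_i r_i = 3·4 + 11·3 + 10·12 + 9·3 + 6·6 = 228 ≡ 7.
  S_1 = Σ v_i α_i r_i = 3·3·4 + 11·10·3 + 10·12·12 + 9·1·3 + 6·2·6 = 1905 ≡ 7.
  α_i^2 mod 13 = [9, 9, 1, 1, 4].
  S_2 = Σ v_i α_i^2 r_i = 3·9·4 + 11·9·3 + 10·1·12 + 9·1·3 + 6·4·6 = 696 ≡ 7.
  S = (7, 7, 7) ≠ 0, so r is not a codeword (an error is present).
Step 3: locate the error. For a single error e at position i, S_ℓ = v_i·e·α_i^ℓ, so α_err = S_1/S_0.
  S_0^{−1} = 7^{−1} = 2 (mod 13), so α_err = 7·2 = 14 ≡ 1 = α_4. Error position i = 4.
  Consistency check: S_2/S_1 = 7·2 = 14 ≡ 1 = α_err ✓ (single-error assumption holds).
Step 4: error magnitude e = S_0/v_4 = S_0·∏_{j≠4}(α_4 − α_j) = 7·3 = 21 ≡ 8 (mod 13).
Step 5: correct position 4: c_4 = r_4 − e = 3 − 8 ≡ 8 (mod 13). Hence c = [4, 3, 12, 8, 6].
  Check: interpolating c through the α_i gives m(x) = 10 + 11·x (degree < 2) with m(α_i) = c_i for every i, so c is indeed a codeword.


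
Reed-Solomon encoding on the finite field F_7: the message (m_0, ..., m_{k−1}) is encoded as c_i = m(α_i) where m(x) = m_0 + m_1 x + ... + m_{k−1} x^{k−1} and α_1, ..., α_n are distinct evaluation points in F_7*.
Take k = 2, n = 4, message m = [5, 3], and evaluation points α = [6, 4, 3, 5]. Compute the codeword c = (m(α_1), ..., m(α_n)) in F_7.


c = [2, 3, 0, 6]

Message polynomial: m(x) = 5 + 3·x (mod 7).
For each evaluation point α_i, compute m(α_i) mod 7:
  α_1 = 6: Horner steps 3 → 2, so m(6) = 2.
  α_2 = 4: Horner steps 3 → 3, so m(4) = 3.
  α_3 = 3: Horner steps 3 → 0, so m(3) = 0.
  α_4 = 5: Horner steps 3 → 6, so m(5) = 6.
Codeword c = [2, 3, 0, 6] ∈ F_7^4.


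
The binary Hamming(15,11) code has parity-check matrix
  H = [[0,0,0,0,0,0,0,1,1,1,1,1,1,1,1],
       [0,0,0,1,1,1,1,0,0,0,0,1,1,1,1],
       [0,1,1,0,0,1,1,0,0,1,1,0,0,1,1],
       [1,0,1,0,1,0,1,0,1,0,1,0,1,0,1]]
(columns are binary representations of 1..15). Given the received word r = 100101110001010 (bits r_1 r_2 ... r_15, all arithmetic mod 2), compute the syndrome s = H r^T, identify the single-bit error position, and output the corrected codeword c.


s = (1, 1, 1, 0)^T, error position = 14, corrected codeword c = 100101110001000

Compute s = H r^T mod 2 one row at a time:
  s_1 = 1 + 0 + 0 + 0 + 1 + 0 + 1 + 0 = 3 ≡ 1 (mod 2).
  s_2 = 1 + 0 + 1 + 1 + 1 + 0 + 1 + 0 = 5 ≡ 1 (mod 2).
  s_3 = 0 + 0 + 1 + 1 + 0 + 0 + 1 + 0 = 3 ≡ 1 (mod 2).
  s_4 = 1 + 0 + 0 + 1 + 0 + 0 + 0 + 0 = 2 ≡ 0 (mod 2).
s = (1, 1, 1, 0)^T — this equals column 14 of H (binary 1110), so error is at position 14.
Correct: flip bit 14 of r = 100101110001010 to get c = 100101110001000.


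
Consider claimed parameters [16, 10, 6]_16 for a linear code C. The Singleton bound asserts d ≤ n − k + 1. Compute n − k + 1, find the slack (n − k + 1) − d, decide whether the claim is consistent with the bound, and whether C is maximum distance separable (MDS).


Singleton RHS = n − k + 1 = 7, slack = 1, bound satisfied, not MDS.

Singleton bound: d ≤ n − k + 1.
Here n = 16, k = 10, so n − k + 1 = 7.
Given d = 6, check d ≤ 7: YES.
Slack = (n − k + 1) − d = 1.
The code is NOT MDS (slack = 1 > 0).
Description: the claimed parameters are [16, 10, 6]_16; such a code would be non-MDS.


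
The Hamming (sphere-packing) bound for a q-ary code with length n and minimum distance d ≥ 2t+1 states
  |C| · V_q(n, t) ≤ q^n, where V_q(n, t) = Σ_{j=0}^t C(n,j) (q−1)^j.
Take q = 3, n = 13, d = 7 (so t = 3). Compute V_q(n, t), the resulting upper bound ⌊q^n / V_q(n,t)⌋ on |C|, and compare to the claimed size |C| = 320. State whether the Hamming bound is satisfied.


V_q(n, t) = 2627, q^n = 1594323, Hamming bound = 606, |C| = 320 ≤ bound (satisfied).

Step 1: Compute V_q(n, t) = Σ_{j=0}^3 C(n, j) (q−1)^j.
  j = 0: C(13,0)·(2)^0 = 1·1 = 1.
  j = 1: C(13,1)·(2)^1 = 13·2 = 26.
  j = 2: C(13,2)·(2)^2 = 78·4 = 312.
  j = 3: C(13,3)·(2)^3 = 286·8 = 2288.
  V_q(n, t) = 1 + 26 + 312 + 2288 = 2627.
Step 2: q^n = 3^13 = 1594323.
Step 3: Hamming bound ⌊q^n / V_q(n,t)⌋ = ⌊1594323/2627⌋ = 606.
Step 4: Compare |C| = 320 to 606: satisfied.
The claimed |C| lies below the Hamming bound.


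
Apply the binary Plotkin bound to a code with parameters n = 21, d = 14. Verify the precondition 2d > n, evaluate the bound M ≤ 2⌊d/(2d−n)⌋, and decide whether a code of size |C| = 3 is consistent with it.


Plotkin bound M ≤ 4; given |C| = 3 ≤ bound (satisfied).

Check applicability: 2d = 28, n = 21.
2d − n = 7 > 0, so Plotkin applies.
Compute d/(2d−n) = 14/7 ≈ 2.0000.
⌊d/(2d−n)⌋ = 2.
Plotkin bound: M ≤ 2·2 = 4.
Given |C| = 3, check: satisfied.
This |C| is below the Plotkin bound.


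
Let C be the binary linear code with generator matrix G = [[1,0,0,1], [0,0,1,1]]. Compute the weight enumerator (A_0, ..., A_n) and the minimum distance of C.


Weight distribution: A_0 = 1, A_2 = 3. Minimum distance d = 2.

Enumerate all 2^2 = 4 messages m ∈ F_2^2.
For each, compute codeword c = mG in F_2^4, then tally its weight.
  m = 00 → c = 0000, weight = 0.
  m = 10 → c = 1001, weight = 2.
  m = 01 → c = 0011, weight = 2.
  m = 11 → c = 1010, weight = 2.
Tally weights:
  weight 0: 1 codewords.
  weight 2: 3 codewords.
Minimum distance d = smallest w > 0 with A_w > 0 = 2.
Sanity: Σ A_w = 4 = 2^2 = 4 ✓.


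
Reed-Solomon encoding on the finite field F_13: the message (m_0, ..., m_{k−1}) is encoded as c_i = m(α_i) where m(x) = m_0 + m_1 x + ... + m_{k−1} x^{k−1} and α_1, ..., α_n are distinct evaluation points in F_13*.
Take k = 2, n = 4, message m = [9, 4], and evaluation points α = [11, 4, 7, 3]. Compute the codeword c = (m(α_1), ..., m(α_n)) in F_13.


c = [1, 12, 11, 8]

Message polynomial: m(x) = 9 + 4·x (mod 13).
For each evaluation point α_i, compute m(α_i) mod 13:
  α_1 = 11: Horner steps 4 → 1, so m(11) = 1.
  α_2 = 4: Horner steps 4 → 12, so m(4) = 12.
  α_3 = 7: Horner steps 4 → 11, so m(7) = 11.
  α_4 = 3: Horner steps 4 → 8, so m(3) = 8.
Codeword c = [1, 12, 11, 8] ∈ F_13^4.


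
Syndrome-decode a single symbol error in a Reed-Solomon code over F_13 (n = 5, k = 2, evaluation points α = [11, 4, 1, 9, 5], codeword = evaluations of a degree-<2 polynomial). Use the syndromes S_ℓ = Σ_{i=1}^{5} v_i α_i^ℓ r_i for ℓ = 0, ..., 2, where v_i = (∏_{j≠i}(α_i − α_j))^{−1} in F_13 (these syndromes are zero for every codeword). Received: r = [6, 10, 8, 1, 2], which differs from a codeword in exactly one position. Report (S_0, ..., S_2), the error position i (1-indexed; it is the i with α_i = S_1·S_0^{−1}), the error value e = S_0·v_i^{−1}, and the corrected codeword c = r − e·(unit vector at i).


S = (1, 9, 3), error at position 4, error magnitude e = 5, c = [6, 10, 8, 9, 2].

Step 1: column multipliers v_i = (∏_{j≠i}(α_i − α_j))^{−1} mod 13.
  i = 1 (α = 11): (11−4)(11−1)(11−9)(11−5) = 7·10·2·6 = 840 ≡ 8, so v_1 = 8^{−1} = 5 (mod 13).
  i = 2 (α = 4): (4−11)(4−1)(4−9)(4−5) = (−7)·3·(−5)·(−1) = −105 ≡ 12, so v_2 = 12^{−1} = 12 (mod 13).
  i = 3 (α = 1): (1−11)(1−4)(1−9)(1−5) = (−10)·(−3)·(−8)·(−4) = 960 ≡ 11, so v_3 = 11^{−1} = 6 (mod 13).
  i = 4 (α = 9): (9−11)(9−4)(9−1)(9−5) = (−2)·5·8·4 = −320 ≡ 5, so v_4 = 5^{−1} = 8 (mod 13).
  i = 5 (α = 5): (5−11)(5−4)(5−1)(5−9) = (−6)·1·4·(−4) = 96 ≡ 5, so v_5 = 5^{−1} = 8 (mod 13).
  v = [5, 12, 6, 8, 8].
Step 2: syndromes of r = [6, 10, 8, 1, 2] (all sums mod 13).
  S_0 = Σ v_i r_i = 5·6 + 12·10 + 6·8 + 8·1 + 8·2 = 222 ≡ 1.
  S_1 = Σ v_i α_i r_i = 5·11·6 + 12·4·10 + 6·1·8 + 8·9·1 + 8·5·2 = 1010 ≡ 9.
  α_i^2 mod 13 = [4, 3, 1, 3, 12].
  S_2 = Σ v_i α_i^2 r_i = 5·4·6 + 12·3·10 + 6·1·8 + 8·3·1 + 8·12·2 = 744 ≡ 3.
  S = (1, 9, 3) ≠ 0, so r is not a codeword (an error is present).
Step 3: locate the error. For a single error e at position i, S_ℓ = v_i·e·α_i^ℓ, so α_err = S_1/S_0.
  S_0^{−1} = 1^{−1} = 1 (mod 13), so α_err = 9·1 = 9 ≡ 9 = α_4. Error position i = 4.
  Consistency check: S_2/S_1 = 3·3 = 9 ≡ 9 = α_err ✓ (single-error assumption holds).
Step 4: error magnitude e = S_0/v_4 = S_0·∏_{j≠4}(α_4 − α_j) = 1·5 = 5 ≡ 5 (mod 13).
Step 5: correct position 4: c_4 = r_4 − e = 1 − 5 ≡ 9 (mod 13). Hence c = [6, 10, 8, 9, 2].
  Check: interpolating c through the α_i gives m(x) = 3 + 5·x (degree < 2) with m(α_i) = c_i for every i, so c is indeed a codeword.


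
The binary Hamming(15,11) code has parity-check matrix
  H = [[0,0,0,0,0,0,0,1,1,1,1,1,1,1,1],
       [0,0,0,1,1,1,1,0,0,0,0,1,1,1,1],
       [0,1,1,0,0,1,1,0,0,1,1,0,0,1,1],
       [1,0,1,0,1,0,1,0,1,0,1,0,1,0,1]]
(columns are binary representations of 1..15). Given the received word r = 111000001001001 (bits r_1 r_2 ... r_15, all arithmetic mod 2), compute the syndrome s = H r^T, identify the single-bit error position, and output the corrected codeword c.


s = (1, 0, 1, 0)^T, error position = 10, corrected codeword c = 111000001101001

Compute s = H r^T mod 2 one row at a time:
  s_1 = 0 + 1 + 0 + 0 + 1 + 0 + 0 + 1 = 3 ≡ 1 (mod 2).
  s_2 = 0 + 0 + 0 + 0 + 1 + 0 + 0 + 1 = 2 ≡ 0 (mod 2).
  s_3 = 1 + 1 + 0 + 0 + 0 + 0 + 0 + 1 = 3 ≡ 1 (mod 2).
  s_4 = 1 + 1 + 0 + 0 + 1 + 0 + 0 + 1 = 4 ≡ 0 (mod 2).
s = (1, 0, 1, 0)^T — this equals column 10 of H (binary 1010), so error is at position 10.
Correct: flip bit 10 of r = 111000001001001 to get c = 111000001101001.


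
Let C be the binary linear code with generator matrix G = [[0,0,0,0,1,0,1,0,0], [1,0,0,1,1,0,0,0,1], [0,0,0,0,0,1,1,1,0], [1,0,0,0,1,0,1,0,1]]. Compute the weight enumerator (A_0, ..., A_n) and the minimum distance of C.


Weight distribution: A_0 = 1, A_2 = 4, A_3 = 3, A_4 = 3, A_5 = 4, A_7 = 1. Minimum distance d = 2.

Enumerate all 2^4 = 16 messages m ∈ F_2^4.
For each, compute codeword c = mG in F_2^9, then tally its weight.
  m = 0000 → c = 000000000, weight = 0.
  m = 1000 → c = 000010100, weight = 2.
  m = 0100 → c = 100110001, weight = 4.
  m = 1100 → c = 100100101, weight = 4.
  m = 0010 → c = 000001110, weight = 3.
  m = 1010 → c = 000011010, weight = 3.
  m = 0110 → c = 100111111, weight = 7.
  m = 1110 → c = 100101011, weight = 5.
  m = 0001 → c = 100010101, weight = 4.
  m = 1001 → c = 100000001, weight = 2.
  m = 0101 → c = 000100100, weight = 2.
  m = 1101 → c = 000110000, weight = 2.
  m = 0011 → c = 100011011, weight = 5.
  m = 1011 → c = 100001111, weight = 5.
  m = 0111 → c = 000101010, weight = 3.
  m = 1111 → c = 000111110, weight = 5.
Tally weights:
  weight 0: 1 codewords.
  weight 2: 4 codewords.
  weight 3: 3 codewords.
  weight 4: 3 codewords.
  weight 5: 4 codewords.
  weight 7: 1 codewords.
Minimum distance d = smallest w > 0 with A_w > 0 = 2.
Sanity: Σ A_w = 16 = 2^4 = 16 ✓.


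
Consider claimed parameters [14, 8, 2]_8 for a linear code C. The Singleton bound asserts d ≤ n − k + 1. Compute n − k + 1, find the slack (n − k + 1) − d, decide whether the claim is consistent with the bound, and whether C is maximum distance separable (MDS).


Singleton RHS = n − k + 1 = 7, slack = 5, bound satisfied, not MDS.

Singleton bound: d ≤ n − k + 1.
Here n = 14, k = 8, so n − k + 1 = 7.
Given d = 2, check d ≤ 7: YES.
Slack = (n − k + 1) − d = 5.
The code is NOT MDS (slack = 5 > 0).
Description: the claimed parameters are [14, 8, 2]_8; such a code would be non-MDS.


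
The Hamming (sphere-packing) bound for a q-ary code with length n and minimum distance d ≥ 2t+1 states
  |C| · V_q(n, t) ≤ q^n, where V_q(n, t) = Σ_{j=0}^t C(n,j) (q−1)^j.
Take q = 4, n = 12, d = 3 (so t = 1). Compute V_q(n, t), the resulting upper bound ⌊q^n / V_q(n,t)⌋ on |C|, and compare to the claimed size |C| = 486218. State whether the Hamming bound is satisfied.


V_q(n, t) = 37, q^n = 16777216, Hamming bound = 453438, |C| = 486218 > bound (violated).

Step 1: Compute V_q(n, t) = Σ_{j=0}^1 C(n, j) (q−1)^j.
  j = 0: C(12,0)·(3)^0 = 1·1 = 1.
  j = 1: C(12,1)·(3)^1 = 12·3 = 36.
  V_q(n, t) = 1 + 36 = 37.
Step 2: q^n = 4^12 = 16777216.
Step 3: Hamming bound ⌊q^n / V_q(n,t)⌋ = ⌊16777216/37⌋ = 453438.
Step 4: Compare |C| = 486218 to 453438: violated.
The claimed |C| lies above the Hamming bound, so no 4-ary code of length 12 with d ≥ 3 can have 486218 codewords.
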